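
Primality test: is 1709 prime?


Check divisors up to sqrt(1709) = 41.3401
No divisors found.
1709 is prime.

Yes, 1709 is prime


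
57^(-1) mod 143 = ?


Use the extended Euclidean algorithm on (143, 57); each row r = 143*s + 57*t:
r=143, s=1, t=0
r=57, s=0, t=1
q=2: r=29, s=1, t=-2   [143*(1) + 57*(-2) = 29]
q=1: r=28, s=-1, t=3   [143*(-1) + 57*(3) = 28]
q=1: r=1, s=2, t=-5   [143*(2) + 57*(-5) = 1]
q=28: r=0, s=-57, t=143   [143*(-57) + 57*(143) = 0]
GCD = 1 with t = -5, so 57*(-5) ≡ 1 (mod 143)
Inverse = -5 mod 143 = 138
Check: 57 * 138 = 7866 ≡ 1 (mod 143)

57^(-1) ≡ 138 (mod 143)


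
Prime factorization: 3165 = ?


3165 / 3 = 1055
1055 / 5 = 211
211 / 211 = 1
3165 = 3 × 5 × 211


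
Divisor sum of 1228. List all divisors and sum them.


Divisors of 1228: 1, 2, 4, 307, 614, 1228
Sum = 1 + 2 + 4 + 307 + 614 + 1228 = 2156

σ(1228) = 2156


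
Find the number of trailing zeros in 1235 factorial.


floor(1235/5) = 247
floor(1235/25) = 49
floor(1235/125) = 9
floor(1235/625) = 1
Total = 306

306 trailing zeros


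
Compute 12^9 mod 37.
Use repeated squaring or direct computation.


12^1 mod 37 = 12
12^2 mod 37 = 33
12^3 mod 37 = 26
12^4 mod 37 = 16
12^5 mod 37 = 7
12^6 mod 37 = 10
12^7 mod 37 = 9
12^8 mod 37 = 34
12^9 mod 37 = 1


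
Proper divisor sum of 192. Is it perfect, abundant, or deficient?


Proper divisors: 1, 2, 3, 4, 6, 8, 12, 16, 24, 32, 48, 64, 96
Sum = 1 + 2 + 3 + 4 + 6 + 8 + 12 + 16 + 24 + 32 + 48 + 64 + 96 = 316
316 > 192 → abundant

s(192) = 316 (abundant)


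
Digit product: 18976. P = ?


1 × 8 × 9 × 7 × 6 = 3024


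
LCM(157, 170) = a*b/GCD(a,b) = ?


GCD(157, 170) = 1
LCM = 157*170/1 = 26690/1 = 26690

LCM = 26690


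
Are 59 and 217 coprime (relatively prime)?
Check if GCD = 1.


Euclidean algorithm:
217 = 3 * 59 + 40
59 = 1 * 40 + 19
40 = 2 * 19 + 2
19 = 9 * 2 + 1
2 = 2 * 1 + 0
GCD(59, 217) = 1

Yes, coprime (GCD = 1)


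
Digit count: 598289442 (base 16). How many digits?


598289442 in base 16 = 23A92C22
Number of digits = 8

8 digits (base 16)


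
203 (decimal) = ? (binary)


203 (base 10) = 203 (decimal)
203 (decimal) = 11001011 (base 2)


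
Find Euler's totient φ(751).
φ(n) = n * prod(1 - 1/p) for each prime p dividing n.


751 = 751
Prime factors: 751
φ(751) = 751 × (1-1/751)
= 751 × 750/751 = 750

φ(751) = 750


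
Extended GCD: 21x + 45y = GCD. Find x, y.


Tabular extended Euclidean (each row: r = 21*s + 45*t):
r=21, s=1, t=0
r=45, s=0, t=1
q=0: r=21, s=1, t=0   [21*(1) + 45*(0) = 21]
q=2: r=3, s=-2, t=1   [21*(-2) + 45*(1) = 3]
q=7: r=0, s=15, t=-7   [21*(15) + 45*(-7) = 0]
GCD = 3; from the row with r=3: x=-2, y=1
Check: 21*(-2) + 45*(1) = -42 + 45 = 3

GCD = 3, x = -2, y = 1


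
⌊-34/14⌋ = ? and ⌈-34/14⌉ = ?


-34/14 = -2.4286
floor = -3
ceil = -2

floor = -3, ceil = -2


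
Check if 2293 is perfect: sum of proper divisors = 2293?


Proper divisors of 2293: 1
Sum = 1 = 1

No, 2293 is not perfect (1 ≠ 2293)


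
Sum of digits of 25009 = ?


2 + 5 + 0 + 0 + 9 = 16


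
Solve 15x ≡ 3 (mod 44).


GCD(15, 44) = 1, unique solution
a^(-1) mod 44 = 3
x = 3 * 3 mod 44 = 9

x ≡ 9 (mod 44)


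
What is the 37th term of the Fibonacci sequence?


Sequence: 1, 1, 2, 3, 5, 8, 13, 21, 34, 55, 89, 144, 233, 377, 610, 987, 1597, 2584, 4181, 6765, 10946, 17711, 28657, 46368, 75025, 121393, 196418, 317811, 514229, 832040, 1346269, 2178309, 3524578, 5702887, 9227465, 14930352, 24157817
F(37) = 24157817


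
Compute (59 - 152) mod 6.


59 - 152 = -93
-93 mod 6 = 3


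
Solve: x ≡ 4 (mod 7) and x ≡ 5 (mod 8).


M = 7*8 = 56
M1 = M/7 = 8, M2 = M/8 = 7
M1^(-1) mod 7 = 1, M2^(-1) mod 8 = 7
x = 4*8*1 + 5*7*7 = 277
277 mod 56 = 53
Check: 53 mod 7 = 4 ✓, 53 mod 8 = 5 ✓

x ≡ 53 (mod 56)


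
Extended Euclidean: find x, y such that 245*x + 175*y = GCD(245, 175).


Tabular extended Euclidean (each row: r = 245*s + 175*t):
r=245, s=1, t=0
r=175, s=0, t=1
q=1: r=70, s=1, t=-1   [245*(1) + 175*(-1) = 70]
q=2: r=35, s=-2, t=3   [245*(-2) + 175*(3) = 35]
q=2: r=0, s=5, t=-7   [245*(5) + 175*(-7) = 0]
GCD = 35; from the row with r=35: x=-2, y=3
Check: 245*(-2) + 175*(3) = -490 + 525 = 35

GCD = 35, x = -2, y = 3


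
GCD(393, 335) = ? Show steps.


393 = 1 * 335 + 58
335 = 5 * 58 + 45
58 = 1 * 45 + 13
45 = 3 * 13 + 6
13 = 2 * 6 + 1
6 = 6 * 1 + 0
GCD = 1


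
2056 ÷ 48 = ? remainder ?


2056 = 48 * 42 + 40
Check: 2016 + 40 = 2056

q = 42, r = 40


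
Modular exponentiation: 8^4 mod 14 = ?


8^1 mod 14 = 8
8^2 mod 14 = 8
8^3 mod 14 = 8
8^4 mod 14 = 8


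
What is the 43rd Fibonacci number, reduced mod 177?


F(k) mod 177 for k=1..43:
1, 1, 2, 3, 5, 8, 13, 21, 34, 55, 89, 144, 56, 23, 79, 102, 4, 106, 110, 39, 149, 11, 160, 171, 154, 148, 125, 96, 44, 140, 7, 147, 154, 124, 101, 48, 149, 20, 169, 12, 4, 16, 20
F(43) mod 177 = 20


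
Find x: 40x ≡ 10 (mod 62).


GCD(40, 62) = 2 divides 10
Divide: 20x ≡ 5 (mod 31)
x ≡ 8 (mod 31)


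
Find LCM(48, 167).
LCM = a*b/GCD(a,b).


GCD(48, 167) = 1
LCM = 48*167/1 = 8016/1 = 8016

LCM = 8016


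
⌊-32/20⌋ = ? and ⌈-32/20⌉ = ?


-32/20 = -1.6000
floor = -2
ceil = -1

floor = -2, ceil = -1


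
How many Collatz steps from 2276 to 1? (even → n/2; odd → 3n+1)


2276 → 1138 → 569 → 1708 → 854 → 427 → 1282 → 641 → 1924 → 962 → 481 → 1444 → 722 → 361 → 1084 → 542 → 271 → 814 → 407 → 1222 → 611 → 1834 → 917 → 2752 → 1376 → 688 → 344 → 172 → 86 → 43 → 130 → 65 → 196 → 98 → 49 → 148 → 74 → 37 → 112 → 56 → 28 → 14 → 7 → 22 → 11 → 34 → 17 → 52 → 26 → 13 → 40 → 20 → 10 → 5 → 16 → 8 → 4 → 2 → 1
Total steps = 58

58 steps


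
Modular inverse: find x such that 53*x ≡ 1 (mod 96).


Use the extended Euclidean algorithm on (96, 53); each row r = 96*s + 53*t:
r=96, s=1, t=0
r=53, s=0, t=1
q=1: r=43, s=1, t=-1   [96*(1) + 53*(-1) = 43]
q=1: r=10, s=-1, t=2   [96*(-1) + 53*(2) = 10]
q=4: r=3, s=5, t=-9   [96*(5) + 53*(-9) = 3]
q=3: r=1, s=-16, t=29   [96*(-16) + 53*(29) = 1]
q=3: r=0, s=53, t=-96   [96*(53) + 53*(-96) = 0]
GCD = 1 with t = 29, so 53*(29) ≡ 1 (mod 96)
Inverse = 29 mod 96 = 29
Check: 53 * 29 = 1537 ≡ 1 (mod 96)

53^(-1) ≡ 29 (mod 96)


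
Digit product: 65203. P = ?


6 × 5 × 2 × 0 × 3 = 0


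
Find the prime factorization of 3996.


3996 / 2 = 1998
1998 / 2 = 999
999 / 3 = 333
333 / 3 = 111
111 / 3 = 37
37 / 37 = 1
3996 = 2^2 × 3^3 × 37


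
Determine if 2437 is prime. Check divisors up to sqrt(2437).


Check divisors up to sqrt(2437) = 49.3660
No divisors found.
2437 is prime.

Yes, 2437 is prime


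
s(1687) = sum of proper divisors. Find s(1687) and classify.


Proper divisors: 1, 7, 241
Sum = 1 + 7 + 241 = 249
249 < 1687 → deficient

s(1687) = 249 (deficient)


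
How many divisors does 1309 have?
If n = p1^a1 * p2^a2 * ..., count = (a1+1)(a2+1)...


1309 = 7^1 × 11^1 × 17^1
d(1309) = (1+1) × (1+1) × (1+1) = 8

8 divisors


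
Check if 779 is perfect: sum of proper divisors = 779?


Proper divisors of 779: 1, 19, 41
Sum = 1 + 19 + 41 = 61

No, 779 is not perfect (61 ≠ 779)


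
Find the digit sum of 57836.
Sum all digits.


5 + 7 + 8 + 3 + 6 = 29


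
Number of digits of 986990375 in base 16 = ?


986990375 in base 16 = 3AD44727
Number of digits = 8

8 digits (base 16)


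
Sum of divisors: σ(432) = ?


Divisors of 432: 1, 2, 3, 4, 6, 8, 9, 12, 16, 18, 24, 27, 36, 48, 54, 72, 108, 144, 216, 432
Sum = 1 + 2 + 3 + 4 + 6 + 8 + 9 + 12 + 16 + 18 + 24 + 27 + 36 + 48 + 54 + 72 + 108 + 144 + 216 + 432 = 1240

σ(432) = 1240


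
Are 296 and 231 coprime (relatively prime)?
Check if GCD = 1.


Euclidean algorithm:
296 = 1 * 231 + 65
231 = 3 * 65 + 36
65 = 1 * 36 + 29
36 = 1 * 29 + 7
29 = 4 * 7 + 1
7 = 7 * 1 + 0
GCD(296, 231) = 1

Yes, coprime (GCD = 1)


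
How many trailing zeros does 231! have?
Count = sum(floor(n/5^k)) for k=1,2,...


floor(231/5) = 46
floor(231/25) = 9
floor(231/125) = 1
Total = 56

56 trailing zeros


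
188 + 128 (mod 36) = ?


188 + 128 = 316
316 mod 36 = 28


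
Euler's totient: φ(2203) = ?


2203 = 2203
Prime factors: 2203
φ(2203) = 2203 × (1-1/2203)
= 2203 × 2202/2203 = 2202

φ(2203) = 2202


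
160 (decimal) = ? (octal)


160 (base 10) = 160 (decimal)
160 (decimal) = 240 (base 8)


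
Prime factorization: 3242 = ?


3242 / 2 = 1621
1621 / 1621 = 1
3242 = 2 × 1621


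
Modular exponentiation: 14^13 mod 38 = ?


14^1 mod 38 = 14
14^2 mod 38 = 6
14^3 mod 38 = 8
14^4 mod 38 = 36
14^5 mod 38 = 10
14^6 mod 38 = 26
14^7 mod 38 = 22
14^8 mod 38 = 4
14^9 mod 38 = 18
14^10 mod 38 = 24
14^11 mod 38 = 32
14^12 mod 38 = 30
14^13 mod 38 = 2


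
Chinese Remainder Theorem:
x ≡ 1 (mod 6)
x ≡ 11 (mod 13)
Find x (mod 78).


M = 6*13 = 78
M1 = M/6 = 13, M2 = M/13 = 6
M1^(-1) mod 6 = 1, M2^(-1) mod 13 = 11
x = 1*13*1 + 11*6*11 = 739
739 mod 78 = 37
Check: 37 mod 6 = 1 ✓, 37 mod 13 = 11 ✓

x ≡ 37 (mod 78)


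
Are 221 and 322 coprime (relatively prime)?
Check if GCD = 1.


Euclidean algorithm:
322 = 1 * 221 + 101
221 = 2 * 101 + 19
101 = 5 * 19 + 6
19 = 3 * 6 + 1
6 = 6 * 1 + 0
GCD(221, 322) = 1

Yes, coprime (GCD = 1)


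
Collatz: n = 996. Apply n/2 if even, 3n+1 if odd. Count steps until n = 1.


996 → 498 → 249 → 748 → 374 → 187 → 562 → 281 → 844 → 422 → 211 → 634 → 317 → 952 → 476 → 238 → 119 → 358 → 179 → 538 → 269 → 808 → 404 → 202 → 101 → 304 → 152 → 76 → 38 → 19 → 58 → 29 → 88 → 44 → 22 → 11 → 34 → 17 → 52 → 26 → 13 → 40 → 20 → 10 → 5 → 16 → 8 → 4 → 2 → 1
Total steps = 49

49 steps


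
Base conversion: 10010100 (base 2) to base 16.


10010100 (base 2) = 148 (decimal)
148 (decimal) = 94 (base 16)


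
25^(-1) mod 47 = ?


Use the extended Euclidean algorithm on (47, 25); each row r = 47*s + 25*t:
r=47, s=1, t=0
r=25, s=0, t=1
q=1: r=22, s=1, t=-1   [47*(1) + 25*(-1) = 22]
q=1: r=3, s=-1, t=2   [47*(-1) + 25*(2) = 3]
q=7: r=1, s=8, t=-15   [47*(8) + 25*(-15) = 1]
q=3: r=0, s=-25, t=47   [47*(-25) + 25*(47) = 0]
GCD = 1 with t = -15, so 25*(-15) ≡ 1 (mod 47)
Inverse = -15 mod 47 = 32
Check: 25 * 32 = 800 ≡ 1 (mod 47)

25^(-1) ≡ 32 (mod 47)


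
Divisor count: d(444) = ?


444 = 2^2 × 3^1 × 37^1
d(444) = (2+1) × (1+1) × (1+1) = 12

12 divisors


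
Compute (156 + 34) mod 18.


156 + 34 = 190
190 mod 18 = 10


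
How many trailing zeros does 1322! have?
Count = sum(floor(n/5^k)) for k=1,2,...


floor(1322/5) = 264
floor(1322/25) = 52
floor(1322/125) = 10
floor(1322/625) = 2
Total = 328

328 trailing zeros


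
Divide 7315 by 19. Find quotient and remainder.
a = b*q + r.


7315 = 19 * 385 + 0
Check: 7315 + 0 = 7315

q = 385, r = 0


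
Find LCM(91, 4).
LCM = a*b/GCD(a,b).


GCD(91, 4) = 1
LCM = 91*4/1 = 364/1 = 364

LCM = 364


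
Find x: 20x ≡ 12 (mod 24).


GCD(20, 24) = 4 divides 12
Divide: 5x ≡ 3 (mod 6)
x ≡ 3 (mod 6)


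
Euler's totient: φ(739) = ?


739 = 739
Prime factors: 739
φ(739) = 739 × (1-1/739)
= 739 × 738/739 = 738

φ(739) = 738


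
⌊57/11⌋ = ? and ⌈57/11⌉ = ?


57/11 = 5.1818
floor = 5
ceil = 6

floor = 5, ceil = 6


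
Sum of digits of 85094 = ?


8 + 5 + 0 + 9 + 4 = 26


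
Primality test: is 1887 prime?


1887 / 3 = 629 (exact division)
1887 is NOT prime.

No, 1887 is not prime


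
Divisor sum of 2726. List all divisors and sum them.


Divisors of 2726: 1, 2, 29, 47, 58, 94, 1363, 2726
Sum = 1 + 2 + 29 + 47 + 58 + 94 + 1363 + 2726 = 4320

σ(2726) = 4320


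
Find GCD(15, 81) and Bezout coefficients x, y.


Tabular extended Euclidean (each row: r = 15*s + 81*t):
r=15, s=1, t=0
r=81, s=0, t=1
q=0: r=15, s=1, t=0   [15*(1) + 81*(0) = 15]
q=5: r=6, s=-5, t=1   [15*(-5) + 81*(1) = 6]
q=2: r=3, s=11, t=-2   [15*(11) + 81*(-2) = 3]
q=2: r=0, s=-27, t=5   [15*(-27) + 81*(5) = 0]
GCD = 3; from the row with r=3: x=11, y=-2
Check: 15*(11) + 81*(-2) = 165 - 162 = 3

GCD = 3, x = 11, y = -2


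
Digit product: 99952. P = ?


9 × 9 × 9 × 5 × 2 = 7290


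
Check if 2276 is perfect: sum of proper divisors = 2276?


Proper divisors of 2276: 1, 2, 4, 569, 1138
Sum = 1 + 2 + 4 + 569 + 1138 = 1714

No, 2276 is not perfect (1714 ≠ 2276)


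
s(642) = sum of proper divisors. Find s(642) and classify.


Proper divisors: 1, 2, 3, 6, 107, 214, 321
Sum = 1 + 2 + 3 + 6 + 107 + 214 + 321 = 654
654 > 642 → abundant

s(642) = 654 (abundant)


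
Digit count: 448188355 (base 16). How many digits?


448188355 in base 16 = 1AB6CFC3
Number of digits = 8

8 digits (base 16)


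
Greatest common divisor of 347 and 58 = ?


347 = 5 * 58 + 57
58 = 1 * 57 + 1
57 = 57 * 1 + 0
GCD = 1


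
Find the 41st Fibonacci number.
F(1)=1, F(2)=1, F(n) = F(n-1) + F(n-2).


Sequence: 1, 1, 2, 3, 5, 8, 13, 21, 34, 55, 89, 144, 233, 377, 610, 987, 1597, 2584, 4181, 6765, 10946, 17711, 28657, 46368, 75025, 121393, 196418, 317811, 514229, 832040, 1346269, 2178309, 3524578, 5702887, 9227465, 14930352, 24157817, 39088169, 63245986, 102334155, 165580141
F(41) = 165580141


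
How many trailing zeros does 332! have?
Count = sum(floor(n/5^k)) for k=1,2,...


floor(332/5) = 66
floor(332/25) = 13
floor(332/125) = 2
Total = 81

81 trailing zeros


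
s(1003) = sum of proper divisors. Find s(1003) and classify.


Proper divisors: 1, 17, 59
Sum = 1 + 17 + 59 = 77
77 < 1003 → deficient

s(1003) = 77 (deficient)


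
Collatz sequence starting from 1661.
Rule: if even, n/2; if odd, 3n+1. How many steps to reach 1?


1661 → 4984 → 2492 → 1246 → 623 → 1870 → 935 → 2806 → 1403 → 4210 → 2105 → 6316 → 3158 → 1579 → 4738 → 2369 → 7108 → 3554 → 1777 → 5332 → 2666 → 1333 → 4000 → 2000 → 1000 → 500 → 250 → 125 → 376 → 188 → 94 → 47 → 142 → 71 → 214 → 107 → 322 → 161 → 484 → 242 → 121 → 364 → 182 → 91 → 274 → 137 → 412 → 206 → 103 → 310 → 155 → 466 → 233 → 700 → 350 → 175 → 526 → 263 → 790 → 395 → 1186 → 593 → 1780 → 890 → 445 → 1336 → 668 → 334 → 167 → 502 → 251 → 754 → 377 → 1132 → 566 → 283 → 850 → 425 → 1276 → 638 → 319 → 958 → 479 → 1438 → 719 → 2158 → 1079 → 3238 → 1619 → 4858 → 2429 → 7288 → 3644 → 1822 → 911 → 2734 → 1367 → 4102 → 2051 → 6154 → 3077 → 9232 → 4616 → 2308 → 1154 → 577 → 1732 → 866 → 433 → 1300 → 650 → 325 → 976 → 488 → 244 → 122 → 61 → 184 → 92 → 46 → 23 → 70 → 35 → 106 → 53 → 160 → 80 → 40 → 20 → 10 → 5 → 16 → 8 → 4 → 2 → 1
Total steps = 135

135 steps


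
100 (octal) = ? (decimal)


100 (base 8) = 64 (decimal)
64 (decimal) = 64 (base 10)


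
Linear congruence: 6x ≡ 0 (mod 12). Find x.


GCD(6, 12) = 6 divides 0
Divide: 1x ≡ 0 (mod 2)
x ≡ 0 (mod 2)


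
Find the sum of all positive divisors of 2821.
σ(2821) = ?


Divisors of 2821: 1, 7, 13, 31, 91, 217, 403, 2821
Sum = 1 + 7 + 13 + 31 + 91 + 217 + 403 + 2821 = 3584

σ(2821) = 3584


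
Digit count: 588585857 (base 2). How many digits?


588585857 in base 2 = 100011000101010001101110000001
Number of digits = 30

30 digits (base 2)


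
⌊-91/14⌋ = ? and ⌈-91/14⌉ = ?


-91/14 = -6.5000
floor = -7
ceil = -6

floor = -7, ceil = -6


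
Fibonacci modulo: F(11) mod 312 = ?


F(k) mod 312 for k=1..11:
1, 1, 2, 3, 5, 8, 13, 21, 34, 55, 89
F(11) mod 312 = 89


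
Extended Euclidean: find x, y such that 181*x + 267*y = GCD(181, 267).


Tabular extended Euclidean (each row: r = 181*s + 267*t):
r=181, s=1, t=0
r=267, s=0, t=1
q=0: r=181, s=1, t=0   [181*(1) + 267*(0) = 181]
q=1: r=86, s=-1, t=1   [181*(-1) + 267*(1) = 86]
q=2: r=9, s=3, t=-2   [181*(3) + 267*(-2) = 9]
q=9: r=5, s=-28, t=19   [181*(-28) + 267*(19) = 5]
q=1: r=4, s=31, t=-21   [181*(31) + 267*(-21) = 4]
q=1: r=1, s=-59, t=40   [181*(-59) + 267*(40) = 1]
q=4: r=0, s=267, t=-181   [181*(267) + 267*(-181) = 0]
GCD = 1; from the row with r=1: x=-59, y=40
Check: 181*(-59) + 267*(40) = -10679 + 10680 = 1

GCD = 1, x = -59, y = 40


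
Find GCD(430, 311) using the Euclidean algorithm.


430 = 1 * 311 + 119
311 = 2 * 119 + 73
119 = 1 * 73 + 46
73 = 1 * 46 + 27
46 = 1 * 27 + 19
27 = 1 * 19 + 8
19 = 2 * 8 + 3
8 = 2 * 3 + 2
3 = 1 * 2 + 1
2 = 2 * 1 + 0
GCD = 1


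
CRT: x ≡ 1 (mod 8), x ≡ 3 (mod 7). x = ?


M = 8*7 = 56
M1 = M/8 = 7, M2 = M/7 = 8
M1^(-1) mod 8 = 7, M2^(-1) mod 7 = 1
x = 1*7*7 + 3*8*1 = 73
73 mod 56 = 17
Check: 17 mod 8 = 1 ✓, 17 mod 7 = 3 ✓

x ≡ 17 (mod 56)


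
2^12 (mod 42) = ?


2^1 mod 42 = 2
2^2 mod 42 = 4
2^3 mod 42 = 8
2^4 mod 42 = 16
2^5 mod 42 = 32
2^6 mod 42 = 22
2^7 mod 42 = 2
2^8 mod 42 = 4
2^9 mod 42 = 8
2^10 mod 42 = 16
2^11 mod 42 = 32
2^12 mod 42 = 22


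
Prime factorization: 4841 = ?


4841 / 47 = 103
103 / 103 = 1
4841 = 47 × 103


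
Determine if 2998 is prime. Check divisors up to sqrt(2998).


2998 / 2 = 1499 (exact division)
2998 is NOT prime.

No, 2998 is not prime


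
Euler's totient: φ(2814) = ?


2814 = 2 × 3 × 7 × 67
Prime factors: 2, 3, 7, 67
φ(2814) = 2814 × (1-1/2) × (1-1/3) × (1-1/7) × (1-1/67)
= 2814 × 1/2 × 2/3 × 6/7 × 66/67 = 792

φ(2814) = 792


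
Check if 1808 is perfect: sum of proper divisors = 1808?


Proper divisors of 1808: 1, 2, 4, 8, 16, 113, 226, 452, 904
Sum = 1 + 2 + 4 + 8 + 16 + 113 + 226 + 452 + 904 = 1726

No, 1808 is not perfect (1726 ≠ 1808)


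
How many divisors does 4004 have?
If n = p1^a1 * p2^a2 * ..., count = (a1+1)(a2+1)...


4004 = 2^2 × 7^1 × 11^1 × 13^1
d(4004) = (2+1) × (1+1) × (1+1) × (1+1) = 24

24 divisors


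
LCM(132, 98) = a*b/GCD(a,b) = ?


GCD(132, 98) = 2
LCM = 132*98/2 = 12936/2 = 6468

LCM = 6468


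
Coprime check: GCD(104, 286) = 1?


Euclidean algorithm:
286 = 2 * 104 + 78
104 = 1 * 78 + 26
78 = 3 * 26 + 0
GCD(104, 286) = 26

No, not coprime (GCD = 26)


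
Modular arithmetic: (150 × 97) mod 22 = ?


150 × 97 = 14550
14550 mod 22 = 8


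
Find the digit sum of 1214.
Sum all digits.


1 + 2 + 1 + 4 = 8


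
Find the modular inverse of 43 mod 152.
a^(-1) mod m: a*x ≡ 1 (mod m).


Use the extended Euclidean algorithm on (152, 43); each row r = 152*s + 43*t:
r=152, s=1, t=0
r=43, s=0, t=1
q=3: r=23, s=1, t=-3   [152*(1) + 43*(-3) = 23]
q=1: r=20, s=-1, t=4   [152*(-1) + 43*(4) = 20]
q=1: r=3, s=2, t=-7   [152*(2) + 43*(-7) = 3]
q=6: r=2, s=-13, t=46   [152*(-13) + 43*(46) = 2]
q=1: r=1, s=15, t=-53   [152*(15) + 43*(-53) = 1]
q=2: r=0, s=-43, t=152   [152*(-43) + 43*(152) = 0]
GCD = 1 with t = -53, so 43*(-53) ≡ 1 (mod 152)
Inverse = -53 mod 152 = 99
Check: 43 * 99 = 4257 ≡ 1 (mod 152)

43^(-1) ≡ 99 (mod 152)


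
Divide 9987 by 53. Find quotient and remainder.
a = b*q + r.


9987 = 53 * 188 + 23
Check: 9964 + 23 = 9987

q = 188, r = 23


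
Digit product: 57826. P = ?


5 × 7 × 8 × 2 × 6 = 3360


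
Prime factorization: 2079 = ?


2079 / 3 = 693
693 / 3 = 231
231 / 3 = 77
77 / 7 = 11
11 / 11 = 1
2079 = 3^3 × 7 × 11


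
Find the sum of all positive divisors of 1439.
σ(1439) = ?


Divisors of 1439: 1, 1439
Sum = 1 + 1439 = 1440

σ(1439) = 1440


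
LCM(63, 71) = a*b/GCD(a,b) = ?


GCD(63, 71) = 1
LCM = 63*71/1 = 4473/1 = 4473

LCM = 4473


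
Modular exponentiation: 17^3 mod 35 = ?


17^1 mod 35 = 17
17^2 mod 35 = 9
17^3 mod 35 = 13


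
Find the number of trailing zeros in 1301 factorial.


floor(1301/5) = 260
floor(1301/25) = 52
floor(1301/125) = 10
floor(1301/625) = 2
Total = 324

324 trailing zeros


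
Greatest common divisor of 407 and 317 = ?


407 = 1 * 317 + 90
317 = 3 * 90 + 47
90 = 1 * 47 + 43
47 = 1 * 43 + 4
43 = 10 * 4 + 3
4 = 1 * 3 + 1
3 = 3 * 1 + 0
GCD = 1


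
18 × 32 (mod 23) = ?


18 × 32 = 576
576 mod 23 = 1


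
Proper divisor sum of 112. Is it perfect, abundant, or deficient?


Proper divisors: 1, 2, 4, 7, 8, 14, 16, 28, 56
Sum = 1 + 2 + 4 + 7 + 8 + 14 + 16 + 28 + 56 = 136
136 > 112 → abundant

s(112) = 136 (abundant)


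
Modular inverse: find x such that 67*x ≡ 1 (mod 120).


Use the extended Euclidean algorithm on (120, 67); each row r = 120*s + 67*t:
r=120, s=1, t=0
r=67, s=0, t=1
q=1: r=53, s=1, t=-1   [120*(1) + 67*(-1) = 53]
q=1: r=14, s=-1, t=2   [120*(-1) + 67*(2) = 14]
q=3: r=11, s=4, t=-7   [120*(4) + 67*(-7) = 11]
q=1: r=3, s=-5, t=9   [120*(-5) + 67*(9) = 3]
q=3: r=2, s=19, t=-34   [120*(19) + 67*(-34) = 2]
q=1: r=1, s=-24, t=43   [120*(-24) + 67*(43) = 1]
q=2: r=0, s=67, t=-120   [120*(67) + 67*(-120) = 0]
GCD = 1 with t = 43, so 67*(43) ≡ 1 (mod 120)
Inverse = 43 mod 120 = 43
Check: 67 * 43 = 2881 ≡ 1 (mod 120)

67^(-1) ≡ 43 (mod 120)


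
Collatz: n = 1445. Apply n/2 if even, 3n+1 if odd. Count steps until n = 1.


1445 → 4336 → 2168 → 1084 → 542 → 271 → 814 → 407 → 1222 → 611 → 1834 → 917 → 2752 → 1376 → 688 → 344 → 172 → 86 → 43 → 130 → 65 → 196 → 98 → 49 → 148 → 74 → 37 → 112 → 56 → 28 → 14 → 7 → 22 → 11 → 34 → 17 → 52 → 26 → 13 → 40 → 20 → 10 → 5 → 16 → 8 → 4 → 2 → 1
Total steps = 47

47 steps


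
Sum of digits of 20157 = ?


2 + 0 + 1 + 5 + 7 = 15


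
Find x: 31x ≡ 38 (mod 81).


GCD(31, 81) = 1, unique solution
a^(-1) mod 81 = 34
x = 34 * 38 mod 81 = 77

x ≡ 77 (mod 81)


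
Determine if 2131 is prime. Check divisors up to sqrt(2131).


Check divisors up to sqrt(2131) = 46.1628
No divisors found.
2131 is prime.

Yes, 2131 is prime


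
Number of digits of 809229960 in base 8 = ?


809229960 in base 8 = 6016757210
Number of digits = 10

10 digits (base 8)


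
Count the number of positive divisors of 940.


940 = 2^2 × 5^1 × 47^1
d(940) = (2+1) × (1+1) × (1+1) = 12

12 divisors


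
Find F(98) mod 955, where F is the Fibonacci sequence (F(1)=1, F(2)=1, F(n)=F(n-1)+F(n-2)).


F(k) mod 955 for k=1..98:
1, 1, 2, 3, 5, 8, 13, 21, 34, 55, 89, 144, 233, 377, 610, 32, 642, 674, 361, 80, 441, 521, 7, 528, 535, 108, 643, 751, 439, 235, 674, 909, 628, 582, 255, 837, 137, 19, 156, 175, 331, 506, 837, 388, 270, 658, 928, 631, 604, 280, 884, 209, 138, 347, 485, 832, 362, 239, 601, 840, 486, 371, 857, 273, 175, 448, 623, 116, 739, 855, 639, 539, 223, 762, 30, 792, 822, 659, 526, 230, 756, 31, 787, 818, 650, 513, 208, 721, 929, 695, 669, 409, 123, 532, 655, 232, 887, 164
F(98) mod 955 = 164


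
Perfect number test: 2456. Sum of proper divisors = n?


Proper divisors of 2456: 1, 2, 4, 8, 307, 614, 1228
Sum = 1 + 2 + 4 + 8 + 307 + 614 + 1228 = 2164

No, 2456 is not perfect (2164 ≠ 2456)


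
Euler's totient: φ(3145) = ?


3145 = 5 × 17 × 37
Prime factors: 5, 17, 37
φ(3145) = 3145 × (1-1/5) × (1-1/17) × (1-1/37)
= 3145 × 4/5 × 16/17 × 36/37 = 2304

φ(3145) = 2304


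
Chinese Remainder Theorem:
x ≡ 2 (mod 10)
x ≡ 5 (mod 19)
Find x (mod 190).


M = 10*19 = 190
M1 = M/10 = 19, M2 = M/19 = 10
M1^(-1) mod 10 = 9, M2^(-1) mod 19 = 2
x = 2*19*9 + 5*10*2 = 442
442 mod 190 = 62
Check: 62 mod 10 = 2 ✓, 62 mod 19 = 5 ✓

x ≡ 62 (mod 190)


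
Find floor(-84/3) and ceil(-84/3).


-84/3 = -28.0000
floor = -28
ceil = -28

floor = -28, ceil = -28


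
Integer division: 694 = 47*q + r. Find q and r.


694 = 47 * 14 + 36
Check: 658 + 36 = 694

q = 14, r = 36


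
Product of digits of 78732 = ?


7 × 8 × 7 × 3 × 2 = 2352


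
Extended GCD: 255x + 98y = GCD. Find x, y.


Tabular extended Euclidean (each row: r = 255*s + 98*t):
r=255, s=1, t=0
r=98, s=0, t=1
q=2: r=59, s=1, t=-2   [255*(1) + 98*(-2) = 59]
q=1: r=39, s=-1, t=3   [255*(-1) + 98*(3) = 39]
q=1: r=20, s=2, t=-5   [255*(2) + 98*(-5) = 20]
q=1: r=19, s=-3, t=8   [255*(-3) + 98*(8) = 19]
q=1: r=1, s=5, t=-13   [255*(5) + 98*(-13) = 1]
q=19: r=0, s=-98, t=255   [255*(-98) + 98*(255) = 0]
GCD = 1; from the row with r=1: x=5, y=-13
Check: 255*(5) + 98*(-13) = 1275 - 1274 = 1

GCD = 1, x = 5, y = -13


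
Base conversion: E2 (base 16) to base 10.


E2 (base 16) = 226 (decimal)
226 (decimal) = 226 (base 10)


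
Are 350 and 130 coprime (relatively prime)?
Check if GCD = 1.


Euclidean algorithm:
350 = 2 * 130 + 90
130 = 1 * 90 + 40
90 = 2 * 40 + 10
40 = 4 * 10 + 0
GCD(350, 130) = 10

No, not coprime (GCD = 10)


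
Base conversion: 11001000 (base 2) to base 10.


11001000 (base 2) = 200 (decimal)
200 (decimal) = 200 (base 10)


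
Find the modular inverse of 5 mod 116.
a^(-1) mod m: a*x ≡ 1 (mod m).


Use the extended Euclidean algorithm on (116, 5); each row r = 116*s + 5*t:
r=116, s=1, t=0
r=5, s=0, t=1
q=23: r=1, s=1, t=-23   [116*(1) + 5*(-23) = 1]
q=5: r=0, s=-5, t=116   [116*(-5) + 5*(116) = 0]
GCD = 1 with t = -23, so 5*(-23) ≡ 1 (mod 116)
Inverse = -23 mod 116 = 93
Check: 5 * 93 = 465 ≡ 1 (mod 116)

5^(-1) ≡ 93 (mod 116)


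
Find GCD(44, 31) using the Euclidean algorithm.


44 = 1 * 31 + 13
31 = 2 * 13 + 5
13 = 2 * 5 + 3
5 = 1 * 3 + 2
3 = 1 * 2 + 1
2 = 2 * 1 + 0
GCD = 1


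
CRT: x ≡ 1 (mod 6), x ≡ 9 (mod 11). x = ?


M = 6*11 = 66
M1 = M/6 = 11, M2 = M/11 = 6
M1^(-1) mod 6 = 5, M2^(-1) mod 11 = 2
x = 1*11*5 + 9*6*2 = 163
163 mod 66 = 31
Check: 31 mod 6 = 1 ✓, 31 mod 11 = 9 ✓

x ≡ 31 (mod 66)


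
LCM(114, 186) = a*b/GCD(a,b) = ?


GCD(114, 186) = 6
LCM = 114*186/6 = 21204/6 = 3534

LCM = 3534


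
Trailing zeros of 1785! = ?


floor(1785/5) = 357
floor(1785/25) = 71
floor(1785/125) = 14
floor(1785/625) = 2
Total = 444

444 trailing zeros


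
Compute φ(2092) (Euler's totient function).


2092 = 2^2 × 523
Prime factors: 2, 523
φ(2092) = 2092 × (1-1/2) × (1-1/523)
= 2092 × 1/2 × 522/523 = 1044

φ(2092) = 1044


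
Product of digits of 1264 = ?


1 × 2 × 6 × 4 = 48


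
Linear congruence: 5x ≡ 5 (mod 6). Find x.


GCD(5, 6) = 1, unique solution
a^(-1) mod 6 = 5
x = 5 * 5 mod 6 = 1

x ≡ 1 (mod 6)


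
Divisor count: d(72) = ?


72 = 2^3 × 3^2
d(72) = (3+1) × (2+1) = 12

12 divisors


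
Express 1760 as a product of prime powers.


1760 / 2 = 880
880 / 2 = 440
440 / 2 = 220
220 / 2 = 110
110 / 2 = 55
55 / 5 = 11
11 / 11 = 1
1760 = 2^5 × 5 × 11


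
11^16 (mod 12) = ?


11^1 mod 12 = 11
11^2 mod 12 = 1
11^3 mod 12 = 11
11^4 mod 12 = 1
11^5 mod 12 = 11
11^6 mod 12 = 1
11^7 mod 12 = 11
11^8 mod 12 = 1
11^9 mod 12 = 11
11^10 mod 12 = 1
11^11 mod 12 = 11
11^12 mod 12 = 1
11^13 mod 12 = 11
11^14 mod 12 = 1
11^15 mod 12 = 11
11^16 mod 12 = 1


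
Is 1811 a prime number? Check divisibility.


Check divisors up to sqrt(1811) = 42.5558
No divisors found.
1811 is prime.

Yes, 1811 is prime


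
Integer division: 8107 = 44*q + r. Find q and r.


8107 = 44 * 184 + 11
Check: 8096 + 11 = 8107

q = 184, r = 11


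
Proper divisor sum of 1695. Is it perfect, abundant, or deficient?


Proper divisors: 1, 3, 5, 15, 113, 339, 565
Sum = 1 + 3 + 5 + 15 + 113 + 339 + 565 = 1041
1041 < 1695 → deficient

s(1695) = 1041 (deficient)


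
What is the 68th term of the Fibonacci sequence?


Sequence: 1, 1, 2, 3, 5, 8, 13, 21, 34, 55, 89, 144, 233, 377, 610, 987, 1597, 2584, 4181, 6765, 10946, 17711, 28657, 46368, 75025, 121393, 196418, 317811, 514229, 832040, 1346269, 2178309, 3524578, 5702887, 9227465, 14930352, 24157817, 39088169, 63245986, 102334155, 165580141, 267914296, 433494437, 701408733, 1134903170, 1836311903, 2971215073, 4807526976, 7778742049, 12586269025, 20365011074, 32951280099, 53316291173, 86267571272, 139583862445, 225851433717, 365435296162, 591286729879, 956722026041, 1548008755920, 2504730781961, 4052739537881, 6557470319842, 10610209857723, 17167680177565, 27777890035288, 44945570212853, 72723460248141
F(68) = 72723460248141


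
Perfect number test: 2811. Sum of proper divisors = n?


Proper divisors of 2811: 1, 3, 937
Sum = 1 + 3 + 937 = 941

No, 2811 is not perfect (941 ≠ 2811)


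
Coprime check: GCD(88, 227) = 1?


Euclidean algorithm:
227 = 2 * 88 + 51
88 = 1 * 51 + 37
51 = 1 * 37 + 14
37 = 2 * 14 + 9
14 = 1 * 9 + 5
9 = 1 * 5 + 4
5 = 1 * 4 + 1
4 = 4 * 1 + 0
GCD(88, 227) = 1

Yes, coprime (GCD = 1)


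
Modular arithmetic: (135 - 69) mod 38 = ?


135 - 69 = 66
66 mod 38 = 28


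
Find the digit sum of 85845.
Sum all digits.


8 + 5 + 8 + 4 + 5 = 30


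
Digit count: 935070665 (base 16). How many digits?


935070665 in base 16 = 37BC0BC9
Number of digits = 8

8 digits (base 16)


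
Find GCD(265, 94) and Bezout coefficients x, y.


Tabular extended Euclidean (each row: r = 265*s + 94*t):
r=265, s=1, t=0
r=94, s=0, t=1
q=2: r=77, s=1, t=-2   [265*(1) + 94*(-2) = 77]
q=1: r=17, s=-1, t=3   [265*(-1) + 94*(3) = 17]
q=4: r=9, s=5, t=-14   [265*(5) + 94*(-14) = 9]
q=1: r=8, s=-6, t=17   [265*(-6) + 94*(17) = 8]
q=1: r=1, s=11, t=-31   [265*(11) + 94*(-31) = 1]
q=8: r=0, s=-94, t=265   [265*(-94) + 94*(265) = 0]
GCD = 1; from the row with r=1: x=11, y=-31
Check: 265*(11) + 94*(-31) = 2915 - 2914 = 1

GCD = 1, x = 11, y = -31


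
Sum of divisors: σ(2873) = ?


Divisors of 2873: 1, 13, 17, 169, 221, 2873
Sum = 1 + 13 + 17 + 169 + 221 + 2873 = 3294

σ(2873) = 3294


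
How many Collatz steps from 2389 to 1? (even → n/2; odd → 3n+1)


2389 → 7168 → 3584 → 1792 → 896 → 448 → 224 → 112 → 56 → 28 → 14 → 7 → 22 → 11 → 34 → 17 → 52 → 26 → 13 → 40 → 20 → 10 → 5 → 16 → 8 → 4 → 2 → 1
Total steps = 27

27 steps


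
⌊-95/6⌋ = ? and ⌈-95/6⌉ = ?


-95/6 = -15.8333
floor = -16
ceil = -15

floor = -16, ceil = -15


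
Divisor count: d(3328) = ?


3328 = 2^8 × 13^1
d(3328) = (8+1) × (1+1) = 18

18 divisors


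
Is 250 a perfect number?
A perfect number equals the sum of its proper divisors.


Proper divisors of 250: 1, 2, 5, 10, 25, 50, 125
Sum = 1 + 2 + 5 + 10 + 25 + 50 + 125 = 218

No, 250 is not perfect (218 ≠ 250)


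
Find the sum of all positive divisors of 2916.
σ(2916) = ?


Divisors of 2916: 1, 2, 3, 4, 6, 9, 12, 18, 27, 36, 54, 81, 108, 162, 243, 324, 486, 729, 972, 1458, 2916
Sum = 1 + 2 + 3 + 4 + 6 + 9 + 12 + 18 + 27 + 36 + 54 + 81 + 108 + 162 + 243 + 324 + 486 + 729 + 972 + 1458 + 2916 = 7651

σ(2916) = 7651


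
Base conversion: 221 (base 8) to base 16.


221 (base 8) = 145 (decimal)
145 (decimal) = 91 (base 16)


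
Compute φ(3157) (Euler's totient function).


3157 = 7 × 11 × 41
Prime factors: 7, 11, 41
φ(3157) = 3157 × (1-1/7) × (1-1/11) × (1-1/41)
= 3157 × 6/7 × 10/11 × 40/41 = 2400

φ(3157) = 2400


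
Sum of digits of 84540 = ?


8 + 4 + 5 + 4 + 0 = 21


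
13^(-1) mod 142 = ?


Use the extended Euclidean algorithm on (142, 13); each row r = 142*s + 13*t:
r=142, s=1, t=0
r=13, s=0, t=1
q=10: r=12, s=1, t=-10   [142*(1) + 13*(-10) = 12]
q=1: r=1, s=-1, t=11   [142*(-1) + 13*(11) = 1]
q=12: r=0, s=13, t=-142   [142*(13) + 13*(-142) = 0]
GCD = 1 with t = 11, so 13*(11) ≡ 1 (mod 142)
Inverse = 11 mod 142 = 11
Check: 13 * 11 = 143 ≡ 1 (mod 142)

13^(-1) ≡ 11 (mod 142)


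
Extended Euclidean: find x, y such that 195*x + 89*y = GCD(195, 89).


Tabular extended Euclidean (each row: r = 195*s + 89*t):
r=195, s=1, t=0
r=89, s=0, t=1
q=2: r=17, s=1, t=-2   [195*(1) + 89*(-2) = 17]
q=5: r=4, s=-5, t=11   [195*(-5) + 89*(11) = 4]
q=4: r=1, s=21, t=-46   [195*(21) + 89*(-46) = 1]
q=4: r=0, s=-89, t=195   [195*(-89) + 89*(195) = 0]
GCD = 1; from the row with r=1: x=21, y=-46
Check: 195*(21) + 89*(-46) = 4095 - 4094 = 1

GCD = 1, x = 21, y = -46


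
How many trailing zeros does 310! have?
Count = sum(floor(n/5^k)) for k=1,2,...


floor(310/5) = 62
floor(310/25) = 12
floor(310/125) = 2
Total = 76

76 trailing zeros


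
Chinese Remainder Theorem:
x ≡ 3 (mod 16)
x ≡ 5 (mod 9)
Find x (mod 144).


M = 16*9 = 144
M1 = M/16 = 9, M2 = M/9 = 16
M1^(-1) mod 16 = 9, M2^(-1) mod 9 = 4
x = 3*9*9 + 5*16*4 = 563
563 mod 144 = 131
Check: 131 mod 16 = 3 ✓, 131 mod 9 = 5 ✓

x ≡ 131 (mod 144)


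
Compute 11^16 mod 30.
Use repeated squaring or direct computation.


11^1 mod 30 = 11
11^2 mod 30 = 1
11^3 mod 30 = 11
11^4 mod 30 = 1
11^5 mod 30 = 11
11^6 mod 30 = 1
11^7 mod 30 = 11
11^8 mod 30 = 1
11^9 mod 30 = 11
11^10 mod 30 = 1
11^11 mod 30 = 11
11^12 mod 30 = 1
11^13 mod 30 = 11
11^14 mod 30 = 1
11^15 mod 30 = 11
11^16 mod 30 = 1


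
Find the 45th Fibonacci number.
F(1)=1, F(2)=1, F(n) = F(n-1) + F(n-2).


Sequence: 1, 1, 2, 3, 5, 8, 13, 21, 34, 55, 89, 144, 233, 377, 610, 987, 1597, 2584, 4181, 6765, 10946, 17711, 28657, 46368, 75025, 121393, 196418, 317811, 514229, 832040, 1346269, 2178309, 3524578, 5702887, 9227465, 14930352, 24157817, 39088169, 63245986, 102334155, 165580141, 267914296, 433494437, 701408733, 1134903170
F(45) = 1134903170


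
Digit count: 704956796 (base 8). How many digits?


704956796 in base 8 = 5201144574
Number of digits = 10

10 digits (base 8)


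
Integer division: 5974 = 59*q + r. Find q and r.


5974 = 59 * 101 + 15
Check: 5959 + 15 = 5974

q = 101, r = 15


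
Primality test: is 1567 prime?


Check divisors up to sqrt(1567) = 39.5854
No divisors found.
1567 is prime.

Yes, 1567 is prime


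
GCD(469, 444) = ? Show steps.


469 = 1 * 444 + 25
444 = 17 * 25 + 19
25 = 1 * 19 + 6
19 = 3 * 6 + 1
6 = 6 * 1 + 0
GCD = 1


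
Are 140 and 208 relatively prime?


Euclidean algorithm:
208 = 1 * 140 + 68
140 = 2 * 68 + 4
68 = 17 * 4 + 0
GCD(140, 208) = 4

No, not coprime (GCD = 4)


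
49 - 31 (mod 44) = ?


49 - 31 = 18
18 mod 44 = 18


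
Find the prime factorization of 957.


957 / 3 = 319
319 / 11 = 29
29 / 29 = 1
957 = 3 × 11 × 29


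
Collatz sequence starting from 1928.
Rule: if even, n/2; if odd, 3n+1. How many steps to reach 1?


1928 → 964 → 482 → 241 → 724 → 362 → 181 → 544 → 272 → 136 → 68 → 34 → 17 → 52 → 26 → 13 → 40 → 20 → 10 → 5 → 16 → 8 → 4 → 2 → 1
Total steps = 24

24 steps


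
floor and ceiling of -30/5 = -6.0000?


-30/5 = -6.0000
floor = -6
ceil = -6

floor = -6, ceil = -6


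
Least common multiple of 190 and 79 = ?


GCD(190, 79) = 1
LCM = 190*79/1 = 15010/1 = 15010

LCM = 15010


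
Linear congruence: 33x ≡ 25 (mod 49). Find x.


GCD(33, 49) = 1, unique solution
a^(-1) mod 49 = 3
x = 3 * 25 mod 49 = 26

x ≡ 26 (mod 49)


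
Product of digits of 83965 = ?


8 × 3 × 9 × 6 × 5 = 6480


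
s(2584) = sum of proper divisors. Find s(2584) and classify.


Proper divisors: 1, 2, 4, 8, 17, 19, 34, 38, 68, 76, 136, 152, 323, 646, 1292
Sum = 1 + 2 + 4 + 8 + 17 + 19 + 34 + 38 + 68 + 76 + 136 + 152 + 323 + 646 + 1292 = 2816
2816 > 2584 → abundant

s(2584) = 2816 (abundant)


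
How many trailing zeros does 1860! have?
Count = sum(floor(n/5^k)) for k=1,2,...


floor(1860/5) = 372
floor(1860/25) = 74
floor(1860/125) = 14
floor(1860/625) = 2
Total = 462

462 trailing zeros


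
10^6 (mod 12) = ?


10^1 mod 12 = 10
10^2 mod 12 = 4
10^3 mod 12 = 4
10^4 mod 12 = 4
10^5 mod 12 = 4
10^6 mod 12 = 4


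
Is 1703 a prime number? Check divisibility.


1703 / 13 = 131 (exact division)
1703 is NOT prime.

No, 1703 is not prime


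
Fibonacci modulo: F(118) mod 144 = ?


F(k) mod 144 for k=1..118:
1, 1, 2, 3, 5, 8, 13, 21, 34, 55, 89, 0, 89, 89, 34, 123, 13, 136, 5, 141, 2, 143, 1, 0, 1, 1, 2, 3, 5, 8, 13, 21, 34, 55, 89, 0, 89, 89, 34, 123, 13, 136, 5, 141, 2, 143, 1, 0, 1, 1, 2, 3, 5, 8, 13, 21, 34, 55, 89, 0, 89, 89, 34, 123, 13, 136, 5, 141, 2, 143, 1, 0, 1, 1, 2, 3, 5, 8, 13, 21, 34, 55, 89, 0, 89, 89, 34, 123, 13, 136, 5, 141, 2, 143, 1, 0, 1, 1, 2, 3, 5, 8, 13, 21, 34, 55, 89, 0, 89, 89, 34, 123, 13, 136, 5, 141, 2, 143
F(118) mod 144 = 143


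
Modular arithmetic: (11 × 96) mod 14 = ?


11 × 96 = 1056
1056 mod 14 = 6


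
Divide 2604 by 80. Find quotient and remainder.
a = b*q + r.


2604 = 80 * 32 + 44
Check: 2560 + 44 = 2604

q = 32, r = 44


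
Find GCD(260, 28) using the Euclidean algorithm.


260 = 9 * 28 + 8
28 = 3 * 8 + 4
8 = 2 * 4 + 0
GCD = 4


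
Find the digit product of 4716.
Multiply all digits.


4 × 7 × 1 × 6 = 168


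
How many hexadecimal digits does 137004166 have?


137004166 in base 16 = 82A8486
Number of digits = 7

7 digits (base 16)


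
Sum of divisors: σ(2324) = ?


Divisors of 2324: 1, 2, 4, 7, 14, 28, 83, 166, 332, 581, 1162, 2324
Sum = 1 + 2 + 4 + 7 + 14 + 28 + 83 + 166 + 332 + 581 + 1162 + 2324 = 4704

σ(2324) = 4704


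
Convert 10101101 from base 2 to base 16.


10101101 (base 2) = 173 (decimal)
173 (decimal) = AD (base 16)


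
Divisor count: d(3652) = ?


3652 = 2^2 × 11^1 × 83^1
d(3652) = (2+1) × (1+1) × (1+1) = 12

12 divisors


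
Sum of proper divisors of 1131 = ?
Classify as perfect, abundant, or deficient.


Proper divisors: 1, 3, 13, 29, 39, 87, 377
Sum = 1 + 3 + 13 + 29 + 39 + 87 + 377 = 549
549 < 1131 → deficient

s(1131) = 549 (deficient)


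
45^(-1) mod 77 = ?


Use the extended Euclidean algorithm on (77, 45); each row r = 77*s + 45*t:
r=77, s=1, t=0
r=45, s=0, t=1
q=1: r=32, s=1, t=-1   [77*(1) + 45*(-1) = 32]
q=1: r=13, s=-1, t=2   [77*(-1) + 45*(2) = 13]
q=2: r=6, s=3, t=-5   [77*(3) + 45*(-5) = 6]
q=2: r=1, s=-7, t=12   [77*(-7) + 45*(12) = 1]
q=6: r=0, s=45, t=-77   [77*(45) + 45*(-77) = 0]
GCD = 1 with t = 12, so 45*(12) ≡ 1 (mod 77)
Inverse = 12 mod 77 = 12
Check: 45 * 12 = 540 ≡ 1 (mod 77)

45^(-1) ≡ 12 (mod 77)


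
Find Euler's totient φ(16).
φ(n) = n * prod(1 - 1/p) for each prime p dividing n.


16 = 2^4
Prime factors: 2
φ(16) = 16 × (1-1/2)
= 16 × 1/2 = 8

φ(16) = 8


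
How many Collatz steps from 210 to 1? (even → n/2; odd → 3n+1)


210 → 105 → 316 → 158 → 79 → 238 → 119 → 358 → 179 → 538 → 269 → 808 → 404 → 202 → 101 → 304 → 152 → 76 → 38 → 19 → 58 → 29 → 88 → 44 → 22 → 11 → 34 → 17 → 52 → 26 → 13 → 40 → 20 → 10 → 5 → 16 → 8 → 4 → 2 → 1
Total steps = 39

39 steps


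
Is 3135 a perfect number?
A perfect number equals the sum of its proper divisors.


Proper divisors of 3135: 1, 3, 5, 11, 15, 19, 33, 55, 57, 95, 165, 209, 285, 627, 1045
Sum = 1 + 3 + 5 + 11 + 15 + 19 + 33 + 55 + 57 + 95 + 165 + 209 + 285 + 627 + 1045 = 2625

No, 3135 is not perfect (2625 ≠ 3135)


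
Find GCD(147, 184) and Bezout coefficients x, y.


Tabular extended Euclidean (each row: r = 147*s + 184*t):
r=147, s=1, t=0
r=184, s=0, t=1
q=0: r=147, s=1, t=0   [147*(1) + 184*(0) = 147]
q=1: r=37, s=-1, t=1   [147*(-1) + 184*(1) = 37]
q=3: r=36, s=4, t=-3   [147*(4) + 184*(-3) = 36]
q=1: r=1, s=-5, t=4   [147*(-5) + 184*(4) = 1]
q=36: r=0, s=184, t=-147   [147*(184) + 184*(-147) = 0]
GCD = 1; from the row with r=1: x=-5, y=4
Check: 147*(-5) + 184*(4) = -735 + 736 = 1

GCD = 1, x = -5, y = 4


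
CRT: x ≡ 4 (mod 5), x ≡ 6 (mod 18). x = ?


M = 5*18 = 90
M1 = M/5 = 18, M2 = M/18 = 5
M1^(-1) mod 5 = 2, M2^(-1) mod 18 = 11
x = 4*18*2 + 6*5*11 = 474
474 mod 90 = 24
Check: 24 mod 5 = 4 ✓, 24 mod 18 = 6 ✓

x ≡ 24 (mod 90)


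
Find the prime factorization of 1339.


1339 / 13 = 103
103 / 103 = 1
1339 = 13 × 103


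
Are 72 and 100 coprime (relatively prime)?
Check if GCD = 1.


Euclidean algorithm:
100 = 1 * 72 + 28
72 = 2 * 28 + 16
28 = 1 * 16 + 12
16 = 1 * 12 + 4
12 = 3 * 4 + 0
GCD(72, 100) = 4

No, not coprime (GCD = 4)


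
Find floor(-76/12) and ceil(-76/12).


-76/12 = -6.3333
floor = -7
ceil = -6

floor = -7, ceil = -6
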